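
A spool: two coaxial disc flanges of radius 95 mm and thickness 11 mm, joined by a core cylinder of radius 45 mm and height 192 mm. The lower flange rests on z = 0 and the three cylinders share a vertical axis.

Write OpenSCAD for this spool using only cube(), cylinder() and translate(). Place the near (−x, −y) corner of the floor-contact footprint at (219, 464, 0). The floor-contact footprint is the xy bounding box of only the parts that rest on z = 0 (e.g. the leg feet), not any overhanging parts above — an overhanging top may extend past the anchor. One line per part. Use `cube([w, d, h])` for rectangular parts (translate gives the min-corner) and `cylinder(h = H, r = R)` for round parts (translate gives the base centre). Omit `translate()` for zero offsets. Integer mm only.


translate([314, 559, 0]) cylinder(h = 11, r = 95);
translate([314, 559, 11]) cylinder(h = 192, r = 45);
translate([314, 559, 203]) cylinder(h = 11, r = 95);


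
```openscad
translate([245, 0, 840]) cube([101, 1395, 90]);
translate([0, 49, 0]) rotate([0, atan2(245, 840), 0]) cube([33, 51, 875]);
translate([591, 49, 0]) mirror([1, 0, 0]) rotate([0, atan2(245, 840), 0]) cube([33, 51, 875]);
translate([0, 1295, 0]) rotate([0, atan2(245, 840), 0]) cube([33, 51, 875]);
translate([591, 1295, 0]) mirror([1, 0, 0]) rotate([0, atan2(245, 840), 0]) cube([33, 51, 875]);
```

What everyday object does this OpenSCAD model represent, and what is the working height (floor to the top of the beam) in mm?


A sawhorse. The overall height is 930 mm.

A beam across two mirrored pairs of raked legs — a sawhorse. The beam's underside is at z = 840 (matching the legs' vertical rise in atan2(245, 840)) and the beam is 90 mm tall, so its top is at 840 + 90 = 930 mm. The raked legs top out at the beam's underside, so that is the highest point.


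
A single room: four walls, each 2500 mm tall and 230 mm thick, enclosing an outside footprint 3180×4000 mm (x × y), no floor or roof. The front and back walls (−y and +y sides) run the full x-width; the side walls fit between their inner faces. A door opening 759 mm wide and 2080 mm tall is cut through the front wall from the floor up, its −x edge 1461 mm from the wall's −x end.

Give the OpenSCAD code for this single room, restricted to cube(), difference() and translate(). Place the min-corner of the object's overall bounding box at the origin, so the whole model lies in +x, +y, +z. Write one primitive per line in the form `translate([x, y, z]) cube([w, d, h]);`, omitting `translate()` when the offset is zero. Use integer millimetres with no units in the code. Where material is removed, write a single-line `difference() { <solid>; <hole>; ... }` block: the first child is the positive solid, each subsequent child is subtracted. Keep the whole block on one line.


difference() { cube([3180, 230, 2500]); translate([1461, 0, 0]) cube([759, 230, 2080]); }
translate([0, 3770, 0]) cube([3180, 230, 2500]);
translate([0, 230, 0]) cube([230, 3540, 2500]);
translate([2950, 230, 0]) cube([230, 3540, 2500]);


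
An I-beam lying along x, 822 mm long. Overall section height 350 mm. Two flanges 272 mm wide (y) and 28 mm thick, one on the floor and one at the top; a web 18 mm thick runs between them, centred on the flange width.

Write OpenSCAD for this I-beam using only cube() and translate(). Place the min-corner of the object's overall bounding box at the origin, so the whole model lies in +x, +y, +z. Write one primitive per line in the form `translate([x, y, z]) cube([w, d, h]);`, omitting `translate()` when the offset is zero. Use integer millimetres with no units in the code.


cube([822, 272, 28]);
translate([0, 127, 28]) cube([822, 18, 294]);
translate([0, 0, 322]) cube([822, 272, 28]);


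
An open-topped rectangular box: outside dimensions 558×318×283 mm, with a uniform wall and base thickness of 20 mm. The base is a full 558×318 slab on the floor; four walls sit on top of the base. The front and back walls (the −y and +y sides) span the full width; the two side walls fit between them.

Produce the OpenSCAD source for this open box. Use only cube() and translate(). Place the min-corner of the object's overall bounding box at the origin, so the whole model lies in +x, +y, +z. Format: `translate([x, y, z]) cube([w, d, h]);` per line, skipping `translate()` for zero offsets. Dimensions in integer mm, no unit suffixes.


cube([558, 318, 20]);
translate([0, 0, 20]) cube([558, 20, 263]);
translate([0, 298, 20]) cube([558, 20, 263]);
translate([0, 20, 20]) cube([20, 278, 263]);
translate([538, 20, 20]) cube([20, 278, 263]);


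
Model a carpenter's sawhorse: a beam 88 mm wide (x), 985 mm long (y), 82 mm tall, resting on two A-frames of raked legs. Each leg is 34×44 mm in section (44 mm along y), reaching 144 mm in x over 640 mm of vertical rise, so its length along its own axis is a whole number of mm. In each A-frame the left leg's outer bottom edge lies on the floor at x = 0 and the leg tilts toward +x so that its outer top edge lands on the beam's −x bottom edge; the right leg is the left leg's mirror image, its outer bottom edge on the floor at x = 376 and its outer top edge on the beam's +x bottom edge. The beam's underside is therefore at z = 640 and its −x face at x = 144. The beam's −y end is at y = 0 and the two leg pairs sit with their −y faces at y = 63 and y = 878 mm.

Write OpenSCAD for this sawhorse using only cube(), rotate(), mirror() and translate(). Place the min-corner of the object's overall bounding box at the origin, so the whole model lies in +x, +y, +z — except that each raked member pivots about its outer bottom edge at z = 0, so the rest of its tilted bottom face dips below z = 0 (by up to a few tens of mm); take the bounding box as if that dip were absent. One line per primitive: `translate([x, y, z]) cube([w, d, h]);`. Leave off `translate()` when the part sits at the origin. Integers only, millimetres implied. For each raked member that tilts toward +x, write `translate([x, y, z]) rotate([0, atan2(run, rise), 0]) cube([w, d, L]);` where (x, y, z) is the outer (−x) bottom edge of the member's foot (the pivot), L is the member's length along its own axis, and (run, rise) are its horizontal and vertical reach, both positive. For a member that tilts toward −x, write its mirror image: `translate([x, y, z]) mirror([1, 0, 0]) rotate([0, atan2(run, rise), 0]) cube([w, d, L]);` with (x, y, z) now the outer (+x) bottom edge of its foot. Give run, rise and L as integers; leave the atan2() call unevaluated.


translate([144, 0, 640]) cube([88, 985, 82]);
translate([0, 63, 0]) rotate([0, atan2(144, 640), 0]) cube([34, 44, 656]);
translate([376, 63, 0]) mirror([1, 0, 0]) rotate([0, atan2(144, 640), 0]) cube([34, 44, 656]);
translate([0, 878, 0]) rotate([0, atan2(144, 640), 0]) cube([34, 44, 656]);
translate([376, 878, 0]) mirror([1, 0, 0]) rotate([0, atan2(144, 640), 0]) cube([34, 44, 656]);


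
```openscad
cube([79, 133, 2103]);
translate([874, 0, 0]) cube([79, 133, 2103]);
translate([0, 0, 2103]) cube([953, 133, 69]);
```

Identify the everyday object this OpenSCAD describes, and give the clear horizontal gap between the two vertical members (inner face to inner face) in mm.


A door frame. The clear opening width is 795 mm.

Two 2103 mm tall posts with a header on top — a door frame. The left jamb is 79 mm wide at x = 0; the right jamb starts at x = 874. The clear opening is 874 − 79 = 795 mm.


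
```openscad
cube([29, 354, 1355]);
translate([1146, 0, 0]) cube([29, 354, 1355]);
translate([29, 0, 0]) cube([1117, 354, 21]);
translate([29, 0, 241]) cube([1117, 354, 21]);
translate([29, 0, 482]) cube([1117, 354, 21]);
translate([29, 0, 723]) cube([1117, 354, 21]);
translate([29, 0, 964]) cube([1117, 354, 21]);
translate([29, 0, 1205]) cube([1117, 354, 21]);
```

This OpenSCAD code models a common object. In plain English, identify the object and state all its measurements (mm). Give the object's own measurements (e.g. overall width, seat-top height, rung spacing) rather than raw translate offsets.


An open bookshelf. Two side panels, each 29 mm thick, 354 mm deep and 1355 mm tall, stand 1175 mm apart (outside-to-outside). Between them sit 6 shelves, each 21 mm thick and 354 mm deep, spanning the full gap between the sides. The bottom shelf rests on the floor (its underside at z = 0) and the clear gap between one shelf's top and the next shelf's underside is 220 mm.


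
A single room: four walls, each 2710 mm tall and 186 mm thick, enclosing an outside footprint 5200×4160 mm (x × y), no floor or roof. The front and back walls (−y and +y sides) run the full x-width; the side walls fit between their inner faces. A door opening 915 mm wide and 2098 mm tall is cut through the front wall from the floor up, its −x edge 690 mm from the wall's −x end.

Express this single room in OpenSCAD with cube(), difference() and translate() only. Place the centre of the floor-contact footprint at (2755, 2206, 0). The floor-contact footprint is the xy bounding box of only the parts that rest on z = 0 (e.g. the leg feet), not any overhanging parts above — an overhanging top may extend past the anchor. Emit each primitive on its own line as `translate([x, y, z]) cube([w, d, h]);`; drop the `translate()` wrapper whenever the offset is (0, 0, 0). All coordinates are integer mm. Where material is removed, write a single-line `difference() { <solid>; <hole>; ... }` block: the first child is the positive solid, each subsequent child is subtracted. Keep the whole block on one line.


difference() { translate([155, 126, 0]) cube([5200, 186, 2710]); translate([845, 126, 0]) cube([915, 186, 2098]); }
translate([155, 4100, 0]) cube([5200, 186, 2710]);
translate([155, 312, 0]) cube([186, 3788, 2710]);
translate([5169, 312, 0]) cube([186, 3788, 2710]);


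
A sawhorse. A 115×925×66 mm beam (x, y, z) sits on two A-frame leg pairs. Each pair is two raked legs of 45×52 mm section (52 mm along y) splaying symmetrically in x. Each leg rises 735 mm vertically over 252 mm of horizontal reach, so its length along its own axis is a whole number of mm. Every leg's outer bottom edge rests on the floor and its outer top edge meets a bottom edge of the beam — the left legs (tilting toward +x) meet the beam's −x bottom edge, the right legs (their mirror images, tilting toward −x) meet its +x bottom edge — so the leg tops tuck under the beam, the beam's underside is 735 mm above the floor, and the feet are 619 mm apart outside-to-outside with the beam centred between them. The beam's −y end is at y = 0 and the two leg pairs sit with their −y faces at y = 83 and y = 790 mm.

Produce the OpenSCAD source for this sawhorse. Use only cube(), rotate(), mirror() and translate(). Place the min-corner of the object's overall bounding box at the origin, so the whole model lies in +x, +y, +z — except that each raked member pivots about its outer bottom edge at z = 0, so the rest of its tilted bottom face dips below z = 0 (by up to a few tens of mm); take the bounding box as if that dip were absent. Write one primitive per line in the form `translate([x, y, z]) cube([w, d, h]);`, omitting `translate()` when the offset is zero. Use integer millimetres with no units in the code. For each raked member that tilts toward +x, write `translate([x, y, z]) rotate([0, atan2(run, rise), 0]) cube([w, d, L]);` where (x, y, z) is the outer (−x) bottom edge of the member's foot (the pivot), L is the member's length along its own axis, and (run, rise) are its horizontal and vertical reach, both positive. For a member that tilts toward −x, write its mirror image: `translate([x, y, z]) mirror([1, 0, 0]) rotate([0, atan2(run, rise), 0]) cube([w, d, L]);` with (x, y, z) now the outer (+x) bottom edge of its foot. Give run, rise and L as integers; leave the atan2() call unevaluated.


translate([252, 0, 735]) cube([115, 925, 66]);
translate([0, 83, 0]) rotate([0, atan2(252, 735), 0]) cube([45, 52, 777]);
translate([619, 83, 0]) mirror([1, 0, 0]) rotate([0, atan2(252, 735), 0]) cube([45, 52, 777]);
translate([0, 790, 0]) rotate([0, atan2(252, 735), 0]) cube([45, 52, 777]);
translate([619, 790, 0]) mirror([1, 0, 0]) rotate([0, atan2(252, 735), 0]) cube([45, 52, 777]);


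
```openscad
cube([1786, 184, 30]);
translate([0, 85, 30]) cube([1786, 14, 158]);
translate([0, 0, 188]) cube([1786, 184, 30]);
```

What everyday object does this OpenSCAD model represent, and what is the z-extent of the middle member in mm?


An I-beam. The web height is 158 mm.

Two wide flanges with a thin centred web — an I-beam. Overall 218 mm minus two 30 mm flanges gives a web of 218 − 2·30 = 158 mm.


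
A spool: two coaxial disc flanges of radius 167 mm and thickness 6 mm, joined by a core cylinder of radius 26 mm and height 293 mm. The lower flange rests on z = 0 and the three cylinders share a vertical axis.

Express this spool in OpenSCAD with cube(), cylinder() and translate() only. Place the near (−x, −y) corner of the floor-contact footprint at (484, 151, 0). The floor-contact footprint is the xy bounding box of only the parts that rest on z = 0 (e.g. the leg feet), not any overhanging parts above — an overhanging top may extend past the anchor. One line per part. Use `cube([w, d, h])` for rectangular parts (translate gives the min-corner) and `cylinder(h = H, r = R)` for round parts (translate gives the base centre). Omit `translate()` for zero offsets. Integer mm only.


translate([651, 318, 0]) cylinder(h = 6, r = 167);
translate([651, 318, 6]) cylinder(h = 293, r = 26);
translate([651, 318, 299]) cylinder(h = 6, r = 167);


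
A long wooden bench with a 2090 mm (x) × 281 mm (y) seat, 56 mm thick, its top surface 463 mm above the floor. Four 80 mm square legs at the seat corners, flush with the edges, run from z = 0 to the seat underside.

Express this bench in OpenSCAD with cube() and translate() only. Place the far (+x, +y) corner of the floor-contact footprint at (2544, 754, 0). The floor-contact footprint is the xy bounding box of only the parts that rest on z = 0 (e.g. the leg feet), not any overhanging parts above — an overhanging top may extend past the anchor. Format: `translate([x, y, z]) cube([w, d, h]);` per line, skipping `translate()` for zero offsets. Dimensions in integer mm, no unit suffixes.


translate([454, 473, 407]) cube([2090, 281, 56]);
translate([454, 473, 0]) cube([80, 80, 407]);
translate([454, 674, 0]) cube([80, 80, 407]);
translate([2464, 473, 0]) cube([80, 80, 407]);
translate([2464, 674, 0]) cube([80, 80, 407]);


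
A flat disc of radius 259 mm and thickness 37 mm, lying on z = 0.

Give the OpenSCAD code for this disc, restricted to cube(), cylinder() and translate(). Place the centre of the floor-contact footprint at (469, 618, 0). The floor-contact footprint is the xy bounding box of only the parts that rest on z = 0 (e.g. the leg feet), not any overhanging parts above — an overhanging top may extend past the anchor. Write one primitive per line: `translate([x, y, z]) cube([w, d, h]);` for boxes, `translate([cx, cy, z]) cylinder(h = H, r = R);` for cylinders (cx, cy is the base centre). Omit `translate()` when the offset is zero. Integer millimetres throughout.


translate([469, 618, 0]) cylinder(h = 37, r = 259);


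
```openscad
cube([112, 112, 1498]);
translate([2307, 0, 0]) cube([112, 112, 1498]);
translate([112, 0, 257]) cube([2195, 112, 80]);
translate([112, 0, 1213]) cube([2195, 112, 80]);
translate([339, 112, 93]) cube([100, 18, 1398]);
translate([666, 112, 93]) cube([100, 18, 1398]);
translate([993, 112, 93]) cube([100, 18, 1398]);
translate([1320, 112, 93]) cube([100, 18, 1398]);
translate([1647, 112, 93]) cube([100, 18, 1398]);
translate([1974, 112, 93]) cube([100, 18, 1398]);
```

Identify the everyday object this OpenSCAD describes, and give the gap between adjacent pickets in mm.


A fence section. The picket gap is 227 mm.

Two posts, two rails, 6 pickets — a fence section. Span 2195 mm holds 6 pickets of 100 mm with 7 equal gaps: ⌊(2195 − 6·100) / 7⌋ = 227 mm.


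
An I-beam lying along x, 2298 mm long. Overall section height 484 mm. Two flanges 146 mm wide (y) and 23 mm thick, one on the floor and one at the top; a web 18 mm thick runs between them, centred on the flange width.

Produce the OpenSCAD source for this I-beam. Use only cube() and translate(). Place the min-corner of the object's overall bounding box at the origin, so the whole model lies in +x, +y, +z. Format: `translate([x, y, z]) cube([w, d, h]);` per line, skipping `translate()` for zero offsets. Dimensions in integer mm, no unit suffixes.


cube([2298, 146, 23]);
translate([0, 64, 23]) cube([2298, 18, 438]);
translate([0, 0, 461]) cube([2298, 146, 23]);


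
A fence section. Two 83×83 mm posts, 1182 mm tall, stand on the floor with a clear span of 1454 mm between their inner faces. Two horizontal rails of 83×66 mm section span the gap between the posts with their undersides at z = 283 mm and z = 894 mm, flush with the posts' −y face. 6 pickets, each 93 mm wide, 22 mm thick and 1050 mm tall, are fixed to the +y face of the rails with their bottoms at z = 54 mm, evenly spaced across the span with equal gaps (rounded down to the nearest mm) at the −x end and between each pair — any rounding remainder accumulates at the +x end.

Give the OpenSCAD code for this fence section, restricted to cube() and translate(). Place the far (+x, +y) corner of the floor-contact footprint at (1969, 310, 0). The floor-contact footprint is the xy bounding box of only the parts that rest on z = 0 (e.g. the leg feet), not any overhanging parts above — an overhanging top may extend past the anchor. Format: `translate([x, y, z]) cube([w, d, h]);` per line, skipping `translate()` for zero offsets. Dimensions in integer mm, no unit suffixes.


translate([349, 227, 0]) cube([83, 83, 1182]);
translate([1886, 227, 0]) cube([83, 83, 1182]);
translate([432, 227, 283]) cube([1454, 83, 66]);
translate([432, 227, 894]) cube([1454, 83, 66]);
translate([560, 310, 54]) cube([93, 22, 1050]);
translate([781, 310, 54]) cube([93, 22, 1050]);
translate([1002, 310, 54]) cube([93, 22, 1050]);
translate([1223, 310, 54]) cube([93, 22, 1050]);
translate([1444, 310, 54]) cube([93, 22, 1050]);
translate([1665, 310, 54]) cube([93, 22, 1050]);


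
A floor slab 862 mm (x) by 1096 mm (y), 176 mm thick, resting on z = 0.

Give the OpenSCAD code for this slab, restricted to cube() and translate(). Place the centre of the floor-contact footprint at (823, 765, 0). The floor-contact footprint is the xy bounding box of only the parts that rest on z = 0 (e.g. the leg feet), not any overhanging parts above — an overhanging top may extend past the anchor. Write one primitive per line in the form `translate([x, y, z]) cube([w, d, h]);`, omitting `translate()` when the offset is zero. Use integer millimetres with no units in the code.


translate([392, 217, 0]) cube([862, 1096, 176]);


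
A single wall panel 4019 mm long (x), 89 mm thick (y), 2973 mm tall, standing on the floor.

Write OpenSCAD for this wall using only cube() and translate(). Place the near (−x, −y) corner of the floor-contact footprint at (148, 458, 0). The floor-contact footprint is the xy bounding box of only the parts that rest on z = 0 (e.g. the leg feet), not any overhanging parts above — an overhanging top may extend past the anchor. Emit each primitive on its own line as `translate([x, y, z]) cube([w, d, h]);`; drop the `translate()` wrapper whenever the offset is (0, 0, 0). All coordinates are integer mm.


translate([148, 458, 0]) cube([4019, 89, 2973]);


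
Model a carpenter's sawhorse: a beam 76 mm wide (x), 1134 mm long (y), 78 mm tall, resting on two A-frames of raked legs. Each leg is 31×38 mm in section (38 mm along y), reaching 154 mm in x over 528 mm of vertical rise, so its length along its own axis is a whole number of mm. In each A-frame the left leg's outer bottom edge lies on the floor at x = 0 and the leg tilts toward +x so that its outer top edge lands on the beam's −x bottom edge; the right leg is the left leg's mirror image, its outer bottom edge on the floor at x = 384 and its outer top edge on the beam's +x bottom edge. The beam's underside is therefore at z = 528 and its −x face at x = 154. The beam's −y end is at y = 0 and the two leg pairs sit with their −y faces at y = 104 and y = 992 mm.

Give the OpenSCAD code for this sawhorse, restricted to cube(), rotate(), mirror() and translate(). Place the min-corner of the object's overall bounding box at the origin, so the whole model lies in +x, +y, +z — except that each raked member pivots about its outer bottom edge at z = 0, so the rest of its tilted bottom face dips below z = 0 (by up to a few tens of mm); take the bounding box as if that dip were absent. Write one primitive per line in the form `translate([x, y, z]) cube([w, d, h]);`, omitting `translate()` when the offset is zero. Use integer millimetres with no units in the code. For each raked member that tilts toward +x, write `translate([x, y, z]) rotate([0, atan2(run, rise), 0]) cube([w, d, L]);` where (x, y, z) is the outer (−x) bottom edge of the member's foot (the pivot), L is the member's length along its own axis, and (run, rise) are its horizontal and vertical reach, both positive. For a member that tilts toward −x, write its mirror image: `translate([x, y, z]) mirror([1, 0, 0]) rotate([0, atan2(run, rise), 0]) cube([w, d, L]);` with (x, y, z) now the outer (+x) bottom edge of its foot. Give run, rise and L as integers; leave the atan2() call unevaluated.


translate([154, 0, 528]) cube([76, 1134, 78]);
translate([0, 104, 0]) rotate([0, atan2(154, 528), 0]) cube([31, 38, 550]);
translate([384, 104, 0]) mirror([1, 0, 0]) rotate([0, atan2(154, 528), 0]) cube([31, 38, 550]);
translate([0, 992, 0]) rotate([0, atan2(154, 528), 0]) cube([31, 38, 550]);
translate([384, 992, 0]) mirror([1, 0, 0]) rotate([0, atan2(154, 528), 0]) cube([31, 38, 550]);


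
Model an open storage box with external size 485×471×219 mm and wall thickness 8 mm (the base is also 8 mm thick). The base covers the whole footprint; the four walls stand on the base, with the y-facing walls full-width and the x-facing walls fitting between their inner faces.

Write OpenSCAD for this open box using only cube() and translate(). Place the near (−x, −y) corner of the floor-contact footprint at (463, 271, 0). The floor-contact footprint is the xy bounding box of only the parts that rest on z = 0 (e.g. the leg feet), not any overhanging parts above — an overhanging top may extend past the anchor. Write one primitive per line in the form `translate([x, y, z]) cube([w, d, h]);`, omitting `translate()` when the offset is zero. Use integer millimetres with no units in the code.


translate([463, 271, 0]) cube([485, 471, 8]);
translate([463, 271, 8]) cube([485, 8, 211]);
translate([463, 734, 8]) cube([485, 8, 211]);
translate([463, 279, 8]) cube([8, 455, 211]);
translate([940, 279, 8]) cube([8, 455, 211]);


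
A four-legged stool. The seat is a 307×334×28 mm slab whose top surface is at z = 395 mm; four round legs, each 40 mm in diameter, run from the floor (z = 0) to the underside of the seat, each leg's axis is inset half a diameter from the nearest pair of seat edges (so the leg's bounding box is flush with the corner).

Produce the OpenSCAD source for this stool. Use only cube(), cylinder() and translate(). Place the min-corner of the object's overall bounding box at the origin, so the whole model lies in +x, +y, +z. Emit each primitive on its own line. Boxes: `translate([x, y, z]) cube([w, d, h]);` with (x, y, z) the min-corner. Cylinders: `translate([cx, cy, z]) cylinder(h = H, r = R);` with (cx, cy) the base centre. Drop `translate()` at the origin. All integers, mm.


translate([0, 0, 367]) cube([307, 334, 28]);
translate([20, 20, 0]) cylinder(h = 367, r = 20);
translate([287, 20, 0]) cylinder(h = 367, r = 20);
translate([20, 314, 0]) cylinder(h = 367, r = 20);
translate([287, 314, 0]) cylinder(h = 367, r = 20);


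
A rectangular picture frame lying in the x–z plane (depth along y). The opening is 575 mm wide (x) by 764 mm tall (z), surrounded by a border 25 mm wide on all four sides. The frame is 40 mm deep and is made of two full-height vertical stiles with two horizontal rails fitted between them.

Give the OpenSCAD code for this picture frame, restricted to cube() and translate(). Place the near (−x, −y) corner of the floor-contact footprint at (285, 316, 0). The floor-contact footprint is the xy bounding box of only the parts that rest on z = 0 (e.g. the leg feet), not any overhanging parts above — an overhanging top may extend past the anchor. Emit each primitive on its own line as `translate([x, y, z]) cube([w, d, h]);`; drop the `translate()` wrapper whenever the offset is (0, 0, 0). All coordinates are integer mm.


translate([285, 316, 0]) cube([25, 40, 814]);
translate([885, 316, 0]) cube([25, 40, 814]);
translate([310, 316, 0]) cube([575, 40, 25]);
translate([310, 316, 789]) cube([575, 40, 25]);


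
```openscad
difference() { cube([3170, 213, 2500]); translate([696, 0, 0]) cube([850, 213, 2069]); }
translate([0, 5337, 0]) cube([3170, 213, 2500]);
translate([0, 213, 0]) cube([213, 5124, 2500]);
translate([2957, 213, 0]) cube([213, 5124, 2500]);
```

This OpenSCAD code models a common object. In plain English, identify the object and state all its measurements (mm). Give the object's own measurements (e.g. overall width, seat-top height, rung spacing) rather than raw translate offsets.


A single room: four walls, each 2500 mm tall and 213 mm thick, enclosing an outside footprint 3170×5550 mm (x × y), no floor or roof. The front and back walls (−y and +y sides) run the full x-width; the side walls fit between their inner faces. A door opening 850 mm wide and 2069 mm tall is cut through the front wall from the floor up, its −x edge 696 mm from the wall's −x end.


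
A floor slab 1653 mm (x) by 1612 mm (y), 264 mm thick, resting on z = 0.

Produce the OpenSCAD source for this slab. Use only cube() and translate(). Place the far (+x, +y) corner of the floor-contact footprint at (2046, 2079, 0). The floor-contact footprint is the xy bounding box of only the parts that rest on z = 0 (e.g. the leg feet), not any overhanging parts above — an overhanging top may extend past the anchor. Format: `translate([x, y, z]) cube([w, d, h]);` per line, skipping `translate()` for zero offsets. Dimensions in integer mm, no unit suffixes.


translate([393, 467, 0]) cube([1653, 1612, 264]);


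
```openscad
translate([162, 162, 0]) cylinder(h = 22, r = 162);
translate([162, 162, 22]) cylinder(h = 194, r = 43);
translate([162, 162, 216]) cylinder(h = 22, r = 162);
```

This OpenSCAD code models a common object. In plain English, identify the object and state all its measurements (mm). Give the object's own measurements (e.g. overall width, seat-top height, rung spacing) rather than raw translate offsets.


A spool: two coaxial disc flanges of radius 162 mm and thickness 22 mm, joined by a core cylinder of radius 43 mm and height 194 mm. The lower flange rests on z = 0 and the three cylinders share a vertical axis.


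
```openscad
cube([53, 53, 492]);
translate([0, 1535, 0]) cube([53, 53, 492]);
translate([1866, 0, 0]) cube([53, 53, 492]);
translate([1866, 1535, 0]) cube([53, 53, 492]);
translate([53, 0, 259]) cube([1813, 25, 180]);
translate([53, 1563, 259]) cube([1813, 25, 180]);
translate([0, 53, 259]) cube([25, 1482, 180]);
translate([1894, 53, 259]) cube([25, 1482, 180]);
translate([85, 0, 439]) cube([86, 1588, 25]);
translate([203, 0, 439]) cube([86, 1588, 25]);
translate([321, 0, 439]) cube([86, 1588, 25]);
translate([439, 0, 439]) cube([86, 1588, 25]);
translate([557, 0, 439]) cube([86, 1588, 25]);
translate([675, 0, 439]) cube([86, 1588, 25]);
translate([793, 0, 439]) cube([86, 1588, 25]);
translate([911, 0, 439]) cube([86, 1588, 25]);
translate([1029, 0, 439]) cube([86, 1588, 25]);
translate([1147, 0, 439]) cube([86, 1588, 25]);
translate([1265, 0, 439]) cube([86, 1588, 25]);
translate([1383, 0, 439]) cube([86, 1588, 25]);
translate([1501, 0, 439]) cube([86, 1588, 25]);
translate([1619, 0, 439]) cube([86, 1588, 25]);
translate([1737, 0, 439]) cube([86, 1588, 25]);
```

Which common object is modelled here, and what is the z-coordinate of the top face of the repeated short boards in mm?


A bed frame. The slat-top height is 464 mm.

Four posts, four rails, and a row of slats — a bed frame. Slats sit on the rails at z = 259 + 180 = 439; with slat thickness 25, the top is 464 mm.


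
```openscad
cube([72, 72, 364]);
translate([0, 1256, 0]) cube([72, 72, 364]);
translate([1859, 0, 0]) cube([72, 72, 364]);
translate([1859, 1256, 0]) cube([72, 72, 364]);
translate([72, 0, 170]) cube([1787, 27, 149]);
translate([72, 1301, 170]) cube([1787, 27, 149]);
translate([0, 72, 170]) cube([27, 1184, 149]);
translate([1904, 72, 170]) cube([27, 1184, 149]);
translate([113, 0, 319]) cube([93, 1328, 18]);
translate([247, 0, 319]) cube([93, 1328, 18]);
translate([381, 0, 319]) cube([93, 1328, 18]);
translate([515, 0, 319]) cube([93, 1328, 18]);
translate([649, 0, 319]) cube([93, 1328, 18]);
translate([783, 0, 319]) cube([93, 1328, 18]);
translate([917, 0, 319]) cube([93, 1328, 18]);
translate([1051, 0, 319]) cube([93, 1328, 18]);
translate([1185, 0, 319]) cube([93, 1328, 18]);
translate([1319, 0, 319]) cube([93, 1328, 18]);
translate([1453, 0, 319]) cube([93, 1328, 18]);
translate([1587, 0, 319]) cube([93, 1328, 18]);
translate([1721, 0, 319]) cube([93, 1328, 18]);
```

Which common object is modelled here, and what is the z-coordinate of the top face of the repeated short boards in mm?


A bed frame. The slat-top height is 337 mm.

Four posts, four rails, and a row of slats — a bed frame. Slats sit on the rails at z = 170 + 149 = 319; with slat thickness 18, the top is 337 mm.


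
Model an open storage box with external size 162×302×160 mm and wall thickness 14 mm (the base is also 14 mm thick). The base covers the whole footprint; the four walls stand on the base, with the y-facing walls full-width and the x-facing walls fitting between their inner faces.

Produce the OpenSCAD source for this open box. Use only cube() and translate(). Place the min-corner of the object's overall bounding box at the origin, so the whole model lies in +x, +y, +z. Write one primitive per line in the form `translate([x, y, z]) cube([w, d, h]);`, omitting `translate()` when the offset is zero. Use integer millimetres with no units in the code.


cube([162, 302, 14]);
translate([0, 0, 14]) cube([162, 14, 146]);
translate([0, 288, 14]) cube([162, 14, 146]);
translate([0, 14, 14]) cube([14, 274, 146]);
translate([148, 14, 14]) cube([14, 274, 146]);


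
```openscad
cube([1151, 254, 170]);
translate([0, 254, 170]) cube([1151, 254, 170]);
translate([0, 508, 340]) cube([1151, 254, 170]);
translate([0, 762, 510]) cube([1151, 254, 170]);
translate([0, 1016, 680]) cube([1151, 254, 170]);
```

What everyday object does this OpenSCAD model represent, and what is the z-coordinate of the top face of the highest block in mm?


A staircase. The total rise is 850 mm.

5 identical blocks, each offset up and back from the previous — a staircase. Each step is 170 mm tall and there are 5 of them, so the total rise is 5 × 170 = 850 mm.


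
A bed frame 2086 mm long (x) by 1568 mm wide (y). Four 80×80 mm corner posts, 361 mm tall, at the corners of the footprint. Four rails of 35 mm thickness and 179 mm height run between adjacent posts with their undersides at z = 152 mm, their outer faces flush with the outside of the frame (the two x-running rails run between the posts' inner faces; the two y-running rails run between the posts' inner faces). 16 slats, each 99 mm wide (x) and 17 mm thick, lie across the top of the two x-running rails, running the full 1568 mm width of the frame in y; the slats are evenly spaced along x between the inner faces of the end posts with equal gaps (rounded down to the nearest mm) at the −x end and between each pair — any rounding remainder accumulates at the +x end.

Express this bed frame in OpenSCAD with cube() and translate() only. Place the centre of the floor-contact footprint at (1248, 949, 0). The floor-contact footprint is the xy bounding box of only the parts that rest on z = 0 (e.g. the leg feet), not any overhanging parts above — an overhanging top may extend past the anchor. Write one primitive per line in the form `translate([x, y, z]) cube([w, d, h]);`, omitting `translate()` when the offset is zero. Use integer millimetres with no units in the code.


translate([205, 165, 0]) cube([80, 80, 361]);
translate([205, 1653, 0]) cube([80, 80, 361]);
translate([2211, 165, 0]) cube([80, 80, 361]);
translate([2211, 1653, 0]) cube([80, 80, 361]);
translate([285, 165, 152]) cube([1926, 35, 179]);
translate([285, 1698, 152]) cube([1926, 35, 179]);
translate([205, 245, 152]) cube([35, 1408, 179]);
translate([2256, 245, 152]) cube([35, 1408, 179]);
translate([305, 165, 331]) cube([99, 1568, 17]);
translate([424, 165, 331]) cube([99, 1568, 17]);
translate([543, 165, 331]) cube([99, 1568, 17]);
translate([662, 165, 331]) cube([99, 1568, 17]);
translate([781, 165, 331]) cube([99, 1568, 17]);
translate([900, 165, 331]) cube([99, 1568, 17]);
translate([1019, 165, 331]) cube([99, 1568, 17]);
translate([1138, 165, 331]) cube([99, 1568, 17]);
translate([1257, 165, 331]) cube([99, 1568, 17]);
translate([1376, 165, 331]) cube([99, 1568, 17]);
translate([1495, 165, 331]) cube([99, 1568, 17]);
translate([1614, 165, 331]) cube([99, 1568, 17]);
translate([1733, 165, 331]) cube([99, 1568, 17]);
translate([1852, 165, 331]) cube([99, 1568, 17]);
translate([1971, 165, 331]) cube([99, 1568, 17]);
translate([2090, 165, 331]) cube([99, 1568, 17]);


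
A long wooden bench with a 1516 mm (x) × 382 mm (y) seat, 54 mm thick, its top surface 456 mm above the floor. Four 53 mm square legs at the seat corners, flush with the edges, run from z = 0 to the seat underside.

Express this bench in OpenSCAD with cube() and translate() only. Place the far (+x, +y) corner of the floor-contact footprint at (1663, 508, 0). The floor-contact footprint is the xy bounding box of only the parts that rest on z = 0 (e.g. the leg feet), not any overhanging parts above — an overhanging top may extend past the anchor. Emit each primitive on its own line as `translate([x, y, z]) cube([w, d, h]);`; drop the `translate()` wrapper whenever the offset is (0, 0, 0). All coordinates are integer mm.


translate([147, 126, 402]) cube([1516, 382, 54]);
translate([147, 126, 0]) cube([53, 53, 402]);
translate([147, 455, 0]) cube([53, 53, 402]);
translate([1610, 126, 0]) cube([53, 53, 402]);
translate([1610, 455, 0]) cube([53, 53, 402]);


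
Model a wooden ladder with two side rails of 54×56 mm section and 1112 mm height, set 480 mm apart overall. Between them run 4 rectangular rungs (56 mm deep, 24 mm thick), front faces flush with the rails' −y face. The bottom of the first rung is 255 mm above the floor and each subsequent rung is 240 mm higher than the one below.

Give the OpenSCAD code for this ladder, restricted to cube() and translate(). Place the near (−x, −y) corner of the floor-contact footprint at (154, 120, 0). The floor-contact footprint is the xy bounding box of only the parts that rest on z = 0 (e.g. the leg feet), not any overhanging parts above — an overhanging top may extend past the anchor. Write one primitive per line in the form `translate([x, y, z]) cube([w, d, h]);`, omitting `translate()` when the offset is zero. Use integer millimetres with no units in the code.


translate([154, 120, 0]) cube([54, 56, 1112]);
translate([580, 120, 0]) cube([54, 56, 1112]);
translate([208, 120, 255]) cube([372, 56, 24]);
translate([208, 120, 495]) cube([372, 56, 24]);
translate([208, 120, 735]) cube([372, 56, 24]);
translate([208, 120, 975]) cube([372, 56, 24]);


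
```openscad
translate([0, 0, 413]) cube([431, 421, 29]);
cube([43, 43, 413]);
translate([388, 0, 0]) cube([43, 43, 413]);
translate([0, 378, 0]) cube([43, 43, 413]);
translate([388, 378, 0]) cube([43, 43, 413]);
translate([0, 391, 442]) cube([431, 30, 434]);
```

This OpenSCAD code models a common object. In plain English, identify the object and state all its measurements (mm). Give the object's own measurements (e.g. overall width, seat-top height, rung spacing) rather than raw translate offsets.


A chair. The seat is a 431×421×29 mm slab with its top at z = 442 mm, on four 43×43 mm corner legs (flush with the seat edges, standing on z = 0). A flat backrest 30 mm thick, 434 mm tall, spans the full seat width and rises from the seat top along its +y edge, rear face flush with the rear of the seat.


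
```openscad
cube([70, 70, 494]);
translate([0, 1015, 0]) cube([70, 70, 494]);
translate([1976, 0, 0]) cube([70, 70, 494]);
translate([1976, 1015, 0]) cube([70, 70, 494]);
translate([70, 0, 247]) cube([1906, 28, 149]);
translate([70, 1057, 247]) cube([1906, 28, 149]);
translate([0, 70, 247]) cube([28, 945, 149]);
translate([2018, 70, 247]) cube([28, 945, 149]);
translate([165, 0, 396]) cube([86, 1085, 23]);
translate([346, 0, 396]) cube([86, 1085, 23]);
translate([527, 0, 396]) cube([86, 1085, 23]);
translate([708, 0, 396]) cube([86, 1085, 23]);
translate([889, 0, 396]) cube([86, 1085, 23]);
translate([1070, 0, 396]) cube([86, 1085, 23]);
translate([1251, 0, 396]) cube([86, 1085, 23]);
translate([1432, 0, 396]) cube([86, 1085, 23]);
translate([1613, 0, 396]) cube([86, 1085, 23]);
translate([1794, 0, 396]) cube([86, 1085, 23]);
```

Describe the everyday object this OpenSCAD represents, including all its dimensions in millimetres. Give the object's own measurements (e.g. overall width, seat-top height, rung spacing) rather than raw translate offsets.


A bed frame 2046 mm long (x) by 1085 mm wide (y). Four 70×70 mm corner posts, 494 mm tall, at the corners of the footprint. Four rails of 28 mm thickness and 149 mm height run between adjacent posts with their undersides at z = 247 mm, their outer faces flush with the outside of the frame (the two x-running rails run between the posts' inner faces; the two y-running rails run between the posts' inner faces). 10 slats, each 86 mm wide (x) and 23 mm thick, lie across the top of the two x-running rails, running the full 1085 mm width of the frame in y; along x they sit between the end posts with a 95 mm gap after the −x posts and between neighbouring slats, leaving 96 mm before the +x posts.


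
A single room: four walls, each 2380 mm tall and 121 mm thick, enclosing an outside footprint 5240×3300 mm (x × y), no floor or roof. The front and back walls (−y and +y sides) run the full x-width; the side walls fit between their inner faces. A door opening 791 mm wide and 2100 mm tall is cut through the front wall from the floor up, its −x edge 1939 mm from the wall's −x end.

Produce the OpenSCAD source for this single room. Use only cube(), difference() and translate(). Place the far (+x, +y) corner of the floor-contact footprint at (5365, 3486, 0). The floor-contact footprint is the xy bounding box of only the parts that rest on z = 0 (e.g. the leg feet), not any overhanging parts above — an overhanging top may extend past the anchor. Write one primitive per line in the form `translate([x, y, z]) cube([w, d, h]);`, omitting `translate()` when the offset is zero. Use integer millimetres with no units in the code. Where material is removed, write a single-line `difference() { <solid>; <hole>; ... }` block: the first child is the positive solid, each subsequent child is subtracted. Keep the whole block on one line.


difference() { translate([125, 186, 0]) cube([5240, 121, 2380]); translate([2064, 186, 0]) cube([791, 121, 2100]); }
translate([125, 3365, 0]) cube([5240, 121, 2380]);
translate([125, 307, 0]) cube([121, 3058, 2380]);
translate([5244, 307, 0]) cube([121, 3058, 2380]);


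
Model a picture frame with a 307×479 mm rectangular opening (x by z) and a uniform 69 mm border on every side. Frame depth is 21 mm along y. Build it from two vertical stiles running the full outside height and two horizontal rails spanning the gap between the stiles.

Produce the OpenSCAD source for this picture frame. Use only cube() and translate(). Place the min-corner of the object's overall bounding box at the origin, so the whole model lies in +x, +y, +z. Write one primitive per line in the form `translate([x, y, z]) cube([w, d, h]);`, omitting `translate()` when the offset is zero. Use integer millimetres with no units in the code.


cube([69, 21, 617]);
translate([376, 0, 0]) cube([69, 21, 617]);
translate([69, 0, 0]) cube([307, 21, 69]);
translate([69, 0, 548]) cube([307, 21, 69]);
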